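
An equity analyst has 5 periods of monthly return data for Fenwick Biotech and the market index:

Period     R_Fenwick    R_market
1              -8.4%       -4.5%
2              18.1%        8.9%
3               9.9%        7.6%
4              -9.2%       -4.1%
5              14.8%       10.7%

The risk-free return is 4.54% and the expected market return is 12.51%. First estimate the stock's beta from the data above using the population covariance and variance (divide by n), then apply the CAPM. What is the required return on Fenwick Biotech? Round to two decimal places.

18.22%

Mean R_i = (-8.4 + 18.1 + 9.9 − 9.2 + 14.8) / 5 = 5.0400%
Mean R_m = (-4.5 + 8.9 + 7.6 − 4.1 + 10.7) / 5 = 3.7200%
Σ(R_i − R̄_i)(R_m − R̄_m) = 376.4660  ⇒  Cov = 376.4660 / 5 = 75.2932
Σ(R_m − R̄_m)² = 219.3280  ⇒  Var(R_m) = 219.3280 / 5 = 43.8656
β = Cov / Var(R_m) = 75.2932 / 43.8656 = 1.7165
MRP = 12.51% − 4.54% = 7.97%
E(R) = R_f + β × MRP = 4.54% + 1.7165 × 7.97% = 18.22%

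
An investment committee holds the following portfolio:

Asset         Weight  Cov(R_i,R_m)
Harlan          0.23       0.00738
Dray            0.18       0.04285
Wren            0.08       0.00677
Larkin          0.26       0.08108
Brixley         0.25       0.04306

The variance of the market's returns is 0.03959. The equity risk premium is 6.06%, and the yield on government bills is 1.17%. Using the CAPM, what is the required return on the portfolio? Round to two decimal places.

β_Harlan = 0.00738 / 0.03959 = 0.1864
β_Dray = 0.04285 / 0.03959 = 1.0823
β_Wren = 0.00677 / 0.03959 = 0.1710
β_Larkin = 0.08108 / 0.03959 = 2.0480
β_Brixley = 0.04306 / 0.03959 = 1.0876
β_P = Σ w_i β_i = 0.23×0.1864 + 0.18×1.0823 + 0.08×0.1710 + 0.26×2.0480 + 0.25×1.0876 = 1.0557
E(R_P) = R_f + β_P × MRP = 1.17% + 1.0557 × 6.06% = 7.57%

7.57%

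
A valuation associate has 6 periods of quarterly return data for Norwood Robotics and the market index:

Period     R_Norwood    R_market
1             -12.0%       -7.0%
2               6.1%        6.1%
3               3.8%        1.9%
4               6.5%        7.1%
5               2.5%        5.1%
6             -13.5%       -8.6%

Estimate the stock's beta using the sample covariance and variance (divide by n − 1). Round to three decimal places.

1.303

Mean R_i = (-12.0 + 6.1 + 3.8 + 6.5 + 2.5 − 13.5) / 6 = -1.1000%
Mean R_m = (-7.0 + 6.1 + 1.9 + 7.1 + 5.1 − 8.6) / 6 = 0.7667%
Σ(R_i − R̄_i)(R_m − R̄_m) = 308.4900  ⇒  Cov = 308.4900 / 5 = 61.6980
Σ(R_m − R̄_m)² = 236.6733  ⇒  Var(R_m) = 236.6733 / 5 = 47.3347
β = Cov / Var(R_m) = 61.6980 / 47.3347 = 1.3034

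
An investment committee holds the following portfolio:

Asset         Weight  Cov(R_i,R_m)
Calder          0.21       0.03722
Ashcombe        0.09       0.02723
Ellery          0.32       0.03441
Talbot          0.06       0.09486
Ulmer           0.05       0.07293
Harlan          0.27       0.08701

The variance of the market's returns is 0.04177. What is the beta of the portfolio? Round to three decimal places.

1.295

β_Calder = 0.03722 / 0.04177 = 0.8911
β_Ashcombe = 0.02723 / 0.04177 = 0.6519
β_Ellery = 0.03441 / 0.04177 = 0.8238
β_Talbot = 0.09486 / 0.04177 = 2.2710
β_Ulmer = 0.07293 / 0.04177 = 1.7460
β_Harlan = 0.08701 / 0.04177 = 2.0831
β_P = Σ w_i β_i = 0.21×0.8911 + 0.09×0.6519 + 0.32×0.8238 + 0.06×2.2710 + 0.05×1.7460 + 0.27×2.0831 = 1.2954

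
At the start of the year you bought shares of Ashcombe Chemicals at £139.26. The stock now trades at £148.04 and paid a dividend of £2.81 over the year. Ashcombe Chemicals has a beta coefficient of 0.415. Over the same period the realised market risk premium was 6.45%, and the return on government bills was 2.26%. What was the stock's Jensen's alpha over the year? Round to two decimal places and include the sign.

Realised HPR = (P1 + D1 − P0) / P0 = (148.04 + 2.81 − 139.26) / 139.26 = 11.59 / 139.26 = 8.3226%
CAPM required = R_f + β·MRP = 2.26% + 0.415 × 6.45% = 4.93675%
α = realised − required = 8.3226% − 4.93675% = +3.39%

+3.39%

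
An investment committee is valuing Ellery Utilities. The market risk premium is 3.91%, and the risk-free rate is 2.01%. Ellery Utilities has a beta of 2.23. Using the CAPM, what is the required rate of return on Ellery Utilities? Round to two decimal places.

E(R) = R_f + β × MRP = 2.01% + 2.23 × 3.91% = 10.73%

10.73%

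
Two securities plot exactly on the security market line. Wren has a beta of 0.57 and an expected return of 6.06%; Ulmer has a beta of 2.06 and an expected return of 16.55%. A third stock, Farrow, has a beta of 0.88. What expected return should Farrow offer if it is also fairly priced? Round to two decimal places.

8.24%

MRP (SML slope) = (16.55% − 6.06%) / (2.06 − 0.57) = 10.49% / 1.49 = 7.0403%
R_f (intercept) = 6.06% − 0.57 × 7.0403% = 2.0470%
E(R_Farrow) = R_f + β × MRP = 2.0470% + 0.88 × 7.0403% = 8.24%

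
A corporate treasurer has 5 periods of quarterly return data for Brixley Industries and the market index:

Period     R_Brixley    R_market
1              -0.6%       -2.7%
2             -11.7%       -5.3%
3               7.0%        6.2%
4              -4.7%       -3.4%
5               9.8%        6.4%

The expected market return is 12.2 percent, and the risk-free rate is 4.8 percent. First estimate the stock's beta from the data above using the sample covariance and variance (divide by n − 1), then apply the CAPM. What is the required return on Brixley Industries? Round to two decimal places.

15.71%

Mean R_i = (-0.6 − 11.7 + 7.0 − 4.7 + 9.8) / 5 = -0.0400%
Mean R_m = (-2.7 − 5.3 + 6.2 − 3.4 + 6.4) / 5 = 0.2400%
Σ(R_i − R̄_i)(R_m − R̄_m) = 185.7780  ⇒  Cov = 185.7780 / 4 = 46.4445
Σ(R_m − R̄_m)² = 126.0520  ⇒  Var(R_m) = 126.0520 / 4 = 31.5130
β = Cov / Var(R_m) = 46.4445 / 31.5130 = 1.4738
MRP = 12.2% − 4.8% = 7.40%
E(R) = R_f + β × MRP = 4.8% + 1.4738 × 7.4% = 15.71%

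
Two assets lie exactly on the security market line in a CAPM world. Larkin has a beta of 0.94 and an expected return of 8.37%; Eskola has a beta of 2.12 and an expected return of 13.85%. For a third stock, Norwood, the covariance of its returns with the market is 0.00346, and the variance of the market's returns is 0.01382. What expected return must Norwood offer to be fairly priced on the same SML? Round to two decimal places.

5.17%

MRP = (13.85% − 8.37%) / (2.12 − 0.94) = 4.6441%
R_f = 8.37% − 0.94 × 4.6441% = 4.0045%
β_Norwood = Cov / Var(R_m) = 0.00346 / 0.01382 = 0.2504
E(R_Norwood) = R_f + β × MRP = 4.0045% + 0.2504 × 4.6441% = 5.17%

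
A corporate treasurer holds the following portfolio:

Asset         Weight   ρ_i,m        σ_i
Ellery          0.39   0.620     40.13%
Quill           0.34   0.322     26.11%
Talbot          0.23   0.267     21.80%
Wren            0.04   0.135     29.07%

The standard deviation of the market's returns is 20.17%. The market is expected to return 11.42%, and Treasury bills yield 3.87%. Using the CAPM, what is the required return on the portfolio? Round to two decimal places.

9.13%

β_Ellery = 0.620 × 40.13% / 20.17% = 1.2335
β_Quill = 0.322 × 26.11% / 20.17% = 0.4168
β_Talbot = 0.267 × 21.80% / 20.17% = 0.2886
β_Wren = 0.135 × 29.07% / 20.17% = 0.1946
β_P = Σ w_i β_i = 0.39×1.2335 + 0.34×0.4168 + 0.23×0.2886 + 0.04×0.1946 = 0.6969
MRP = 11.42% − 3.87% = 7.55%
E(R_P) = R_f + β_P × MRP = 3.87% + 0.6969 × 7.55% = 9.13%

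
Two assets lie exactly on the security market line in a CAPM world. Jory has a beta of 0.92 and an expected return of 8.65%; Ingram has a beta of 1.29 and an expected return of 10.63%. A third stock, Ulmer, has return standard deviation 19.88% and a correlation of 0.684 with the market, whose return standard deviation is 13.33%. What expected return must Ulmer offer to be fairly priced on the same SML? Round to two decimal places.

9.19%

MRP = (10.63% − 8.65%) / (1.29 − 0.92) = 5.3514%
R_f = 8.65% − 0.92 × 5.3514% = 3.7267%
β_Ulmer = ρ·σ_i/σ_m = 0.684 × 19.88 / 13.33 = 1.0201
E(R_Ulmer) = R_f + β × MRP = 3.7267% + 1.0201 × 5.3514% = 9.19%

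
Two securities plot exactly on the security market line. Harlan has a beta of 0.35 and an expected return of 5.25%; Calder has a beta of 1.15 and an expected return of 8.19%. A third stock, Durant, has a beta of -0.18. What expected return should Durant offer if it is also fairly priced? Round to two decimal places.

MRP (SML slope) = (8.19% − 5.25%) / (1.15 − 0.35) = 2.94% / 0.80 = 3.6750%
R_f (intercept) = 5.25% − 0.35 × 3.6750% = 3.9638%
E(R_Durant) = R_f + β × MRP = 3.9638% + -0.18 × 3.6750% = 3.30%

3.30%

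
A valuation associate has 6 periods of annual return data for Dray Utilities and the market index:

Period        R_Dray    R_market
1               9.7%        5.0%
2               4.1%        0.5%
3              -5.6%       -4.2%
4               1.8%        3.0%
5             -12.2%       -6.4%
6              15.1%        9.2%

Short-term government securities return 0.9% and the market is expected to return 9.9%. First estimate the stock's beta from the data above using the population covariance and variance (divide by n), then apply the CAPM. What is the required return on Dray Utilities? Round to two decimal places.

Mean R_i = (9.7 + 4.1 − 5.6 + 1.8 − 12.2 + 15.1) / 6 = 2.1500%
Mean R_m = (5.0 + 0.5 − 4.2 + 3.0 − 6.4 + 9.2) / 6 = 1.1833%
Σ(R_i − R̄_i)(R_m − R̄_m) = 281.2050  ⇒  Cov = 281.2050 / 6 = 46.8675
Σ(R_m − R̄_m)² = 169.0883  ⇒  Var(R_m) = 169.0883 / 6 = 28.1814
β = Cov / Var(R_m) = 46.8675 / 28.1814 = 1.6631
MRP = 9.9% − 0.9% = 9.00%
E(R) = R_f + β × MRP = 0.9% + 1.6631 × 9.0% = 15.87%

15.87%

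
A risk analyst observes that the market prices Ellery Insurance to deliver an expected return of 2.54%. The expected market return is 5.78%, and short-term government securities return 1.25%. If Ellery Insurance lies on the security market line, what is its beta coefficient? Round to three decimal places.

0.285

MRP = 5.78% − 1.25% = 4.53%
β = (E(R) − R_f) / MRP = (2.54% − 1.25%) / 4.53% = 1.29% / 4.53% = 0.285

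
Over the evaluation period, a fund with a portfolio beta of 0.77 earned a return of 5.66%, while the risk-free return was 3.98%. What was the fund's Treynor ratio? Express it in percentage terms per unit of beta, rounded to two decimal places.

Treynor = (R_P − R_f) / β_P = (5.66% − 3.98%) / 0.7700 = 1.68% / 0.7700 = 2.18%

2.18%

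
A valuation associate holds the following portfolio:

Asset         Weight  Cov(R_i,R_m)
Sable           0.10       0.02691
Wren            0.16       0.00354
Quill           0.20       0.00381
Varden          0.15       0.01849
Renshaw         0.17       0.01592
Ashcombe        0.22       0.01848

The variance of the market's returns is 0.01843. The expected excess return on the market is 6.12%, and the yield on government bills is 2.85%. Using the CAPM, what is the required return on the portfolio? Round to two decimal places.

7.35%

β_Sable = 0.02691 / 0.01843 = 1.4601
β_Wren = 0.00354 / 0.01843 = 0.1921
β_Quill = 0.00381 / 0.01843 = 0.2067
β_Varden = 0.01849 / 0.01843 = 1.0033
β_Renshaw = 0.01592 / 0.01843 = 0.8638
β_Ashcombe = 0.01848 / 0.01843 = 1.0027
β_P = Σ w_i β_i = 0.10×1.4601 + 0.16×0.1921 + 0.20×0.2067 + 0.15×1.0033 + 0.17×0.8638 + 0.22×1.0027 = 0.7360
E(R_P) = R_f + β_P × MRP = 2.85% + 0.7360 × 6.12% = 7.35%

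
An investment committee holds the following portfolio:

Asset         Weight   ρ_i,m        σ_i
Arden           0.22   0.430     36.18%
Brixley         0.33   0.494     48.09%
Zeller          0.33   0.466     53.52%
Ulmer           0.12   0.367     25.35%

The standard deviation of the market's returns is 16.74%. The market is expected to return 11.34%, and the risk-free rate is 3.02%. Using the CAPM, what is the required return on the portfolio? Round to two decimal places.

13.26%

β_Arden = 0.430 × 36.18% / 16.74% = 0.9294
β_Brixley = 0.494 × 48.09% / 16.74% = 1.4191
β_Zeller = 0.466 × 53.52% / 16.74% = 1.4899
β_Ulmer = 0.367 × 25.35% / 16.74% = 0.5558
β_P = Σ w_i β_i = 0.22×0.9294 + 0.33×1.4191 + 0.33×1.4899 + 0.12×0.5558 = 1.2311
MRP = 11.34% − 3.02% = 8.32%
E(R_P) = R_f + β_P × MRP = 3.02% + 1.2311 × 8.32% = 13.26%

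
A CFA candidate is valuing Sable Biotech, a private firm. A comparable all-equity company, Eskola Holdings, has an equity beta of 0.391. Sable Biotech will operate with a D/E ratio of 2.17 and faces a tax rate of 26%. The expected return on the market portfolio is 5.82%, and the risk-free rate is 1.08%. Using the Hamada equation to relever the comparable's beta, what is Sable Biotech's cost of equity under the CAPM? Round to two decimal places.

β_L = β_U × [1 + (1 − t)(D/E)] = 0.391 × [1 + (1 − 0.26) × 2.17]
    = 0.391 × [1 + 0.74 × 2.17] = 0.391 × 2.6058 = 1.0189
MRP = 5.82% − 1.08% = 4.74%
E(R) = R_f + β_L × MRP = 1.08% + 1.0189 × 4.74% = 5.91%

5.91%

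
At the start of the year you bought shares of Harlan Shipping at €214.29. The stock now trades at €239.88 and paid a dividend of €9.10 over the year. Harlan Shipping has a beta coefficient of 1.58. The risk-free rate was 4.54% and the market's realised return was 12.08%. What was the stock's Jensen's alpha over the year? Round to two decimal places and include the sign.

Realised HPR = (P1 + D1 − P0) / P0 = (239.88 + 9.10 − 214.29) / 214.29 = 34.69 / 214.29 = 16.1883%
MRP = 12.08% − 4.54% = 7.54%
CAPM required = R_f + β·MRP = 4.54% + 1.58 × 7.54% = 16.4532%
α = realised − required = 16.1883% − 16.4532% = -0.26%

-0.26%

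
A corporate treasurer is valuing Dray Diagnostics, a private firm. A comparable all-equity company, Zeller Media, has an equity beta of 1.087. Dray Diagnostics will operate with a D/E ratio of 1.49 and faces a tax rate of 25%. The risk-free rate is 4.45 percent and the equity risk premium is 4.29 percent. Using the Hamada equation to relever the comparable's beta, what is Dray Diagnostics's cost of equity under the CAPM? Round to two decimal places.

14.32%

β_L = β_U × [1 + (1 − t)(D/E)] = 1.087 × [1 + (1 − 0.25) × 1.49]
    = 1.087 × [1 + 0.75 × 1.49] = 1.087 × 2.1175 = 2.3017
E(R) = R_f + β_L × MRP = 4.45% + 2.3017 × 4.29% = 14.32%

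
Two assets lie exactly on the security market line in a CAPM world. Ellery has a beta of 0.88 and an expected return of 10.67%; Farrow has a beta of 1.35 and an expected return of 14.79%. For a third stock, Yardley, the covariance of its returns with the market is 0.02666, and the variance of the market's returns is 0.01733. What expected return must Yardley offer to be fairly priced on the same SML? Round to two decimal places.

MRP = (14.79% − 10.67%) / (1.35 − 0.88) = 8.7660%
R_f = 10.67% − 0.88 × 8.7660% = 2.9559%
β_Yardley = Cov / Var(R_m) = 0.02666 / 0.01733 = 1.5384
E(R_Yardley) = R_f + β × MRP = 2.9559% + 1.5384 × 8.7660% = 16.44%

16.44%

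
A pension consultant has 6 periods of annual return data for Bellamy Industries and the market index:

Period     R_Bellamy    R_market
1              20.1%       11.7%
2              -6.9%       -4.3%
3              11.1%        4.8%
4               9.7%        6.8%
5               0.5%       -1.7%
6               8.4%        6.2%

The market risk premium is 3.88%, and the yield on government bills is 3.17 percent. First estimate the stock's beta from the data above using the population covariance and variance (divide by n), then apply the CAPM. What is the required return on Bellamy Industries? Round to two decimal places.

Mean R_i = (20.1 − 6.9 + 11.1 + 9.7 + 0.5 + 8.4) / 6 = 7.1500%
Mean R_m = (11.7 − 4.3 + 4.8 + 6.8 − 1.7 + 6.2) / 6 = 3.9167%
Σ(R_i − R̄_i)(R_m − R̄_m) = 267.2850  ⇒  Cov = 267.2850 / 6 = 44.5475
Σ(R_m − R̄_m)² = 173.9483  ⇒  Var(R_m) = 173.9483 / 6 = 28.9914
β = Cov / Var(R_m) = 44.5475 / 28.9914 = 1.5366
E(R) = R_f + β × MRP = 3.17% + 1.5366 × 3.88% = 9.13%

9.13%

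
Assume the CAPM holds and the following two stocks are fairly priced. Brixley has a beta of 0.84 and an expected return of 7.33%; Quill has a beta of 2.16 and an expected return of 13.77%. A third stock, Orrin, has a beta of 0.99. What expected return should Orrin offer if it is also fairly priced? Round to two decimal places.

8.06%

MRP (SML slope) = (13.77% − 7.33%) / (2.16 − 0.84) = 6.44% / 1.32 = 4.8788%
R_f (intercept) = 7.33% − 0.84 × 4.8788% = 3.2318%
E(R_Orrin) = R_f + β × MRP = 3.2318% + 0.99 × 4.8788% = 8.06%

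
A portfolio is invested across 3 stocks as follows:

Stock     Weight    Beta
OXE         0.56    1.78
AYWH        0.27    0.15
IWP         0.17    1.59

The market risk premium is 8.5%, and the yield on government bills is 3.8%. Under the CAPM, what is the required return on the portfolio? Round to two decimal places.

14.91%

β_P = Σ w_i β_i = 0.56×1.78 + 0.27×0.15 + 0.17×1.59 = 1.3076
E(R_P) = R_f + β_P × MRP = 3.8% + 1.3076 × 8.5% = 14.91%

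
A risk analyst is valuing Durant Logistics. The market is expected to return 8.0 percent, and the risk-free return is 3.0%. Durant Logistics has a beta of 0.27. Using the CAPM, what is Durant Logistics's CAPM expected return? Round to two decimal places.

Market risk premium = E(R_m) − R_f = 8.0% − 3.0% = 5.00%
E(R) = R_f + β × MRP = 3.0% + 0.27 × 5.0% = 4.35%

4.35%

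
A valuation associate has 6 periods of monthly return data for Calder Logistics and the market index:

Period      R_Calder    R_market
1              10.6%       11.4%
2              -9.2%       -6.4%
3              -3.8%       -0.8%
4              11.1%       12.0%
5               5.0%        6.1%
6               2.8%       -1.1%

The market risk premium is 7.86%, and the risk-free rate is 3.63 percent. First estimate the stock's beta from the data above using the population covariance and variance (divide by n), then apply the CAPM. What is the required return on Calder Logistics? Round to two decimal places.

11.66%

Mean R_i = (10.6 − 9.2 − 3.8 + 11.1 + 5.0 + 2.8) / 6 = 2.7500%
Mean R_m = (11.4 − 6.4 − 0.8 + 12.0 + 6.1 − 1.1) / 6 = 3.5333%
Σ(R_i − R̄_i)(R_m − R̄_m) = 285.0800  ⇒  Cov = 285.0800 / 6 = 47.5133
Σ(R_m − R̄_m)² = 279.0733  ⇒  Var(R_m) = 279.0733 / 6 = 46.5122
β = Cov / Var(R_m) = 47.5133 / 46.5122 = 1.0215
E(R) = R_f + β × MRP = 3.63% + 1.0215 × 7.86% = 11.66%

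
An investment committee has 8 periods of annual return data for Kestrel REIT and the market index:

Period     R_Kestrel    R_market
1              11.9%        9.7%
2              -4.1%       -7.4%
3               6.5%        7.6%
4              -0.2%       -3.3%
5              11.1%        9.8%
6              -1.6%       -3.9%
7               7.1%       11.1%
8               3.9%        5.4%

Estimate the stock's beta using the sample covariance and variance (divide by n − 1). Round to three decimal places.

0.759

Mean R_i = (11.9 − 4.1 + 6.5 − 0.2 + 11.1 − 1.6 + 7.1 + 3.9) / 8 = 4.3250%
Mean R_m = (9.7 − 7.4 + 7.6 − 3.3 + 9.8 − 3.9 + 11.1 + 5.4) / 8 = 3.6250%
Σ(R_i − R̄_i)(R_m − R̄_m) = 285.2950  ⇒  Cov = 285.2950 / 7 = 40.7564
Σ(R_m − R̄_m)² = 375.9950  ⇒  Var(R_m) = 375.9950 / 7 = 53.7136
β = Cov / Var(R_m) = 40.7564 / 53.7136 = 0.7588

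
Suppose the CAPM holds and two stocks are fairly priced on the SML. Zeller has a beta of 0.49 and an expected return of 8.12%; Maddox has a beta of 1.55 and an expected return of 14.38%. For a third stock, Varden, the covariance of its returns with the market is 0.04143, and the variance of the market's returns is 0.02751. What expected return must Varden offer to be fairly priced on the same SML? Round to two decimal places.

MRP = (14.38% − 8.12%) / (1.55 − 0.49) = 5.9057%
R_f = 8.12% − 0.49 × 5.9057% = 5.2262%
β_Varden = Cov / Var(R_m) = 0.04143 / 0.02751 = 1.5060
E(R_Varden) = R_f + β × MRP = 5.2262% + 1.5060 × 5.9057% = 14.12%

14.12%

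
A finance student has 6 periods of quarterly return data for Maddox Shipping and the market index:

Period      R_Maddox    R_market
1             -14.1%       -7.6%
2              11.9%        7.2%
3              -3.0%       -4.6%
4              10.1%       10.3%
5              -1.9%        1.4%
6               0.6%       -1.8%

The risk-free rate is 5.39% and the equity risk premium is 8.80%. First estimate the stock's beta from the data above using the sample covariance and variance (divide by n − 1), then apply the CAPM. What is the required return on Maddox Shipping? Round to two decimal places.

16.63%

Mean R_i = (-14.1 + 11.9 − 3.0 + 10.1 − 1.9 + 0.6) / 6 = 0.6000%
Mean R_m = (-7.6 + 7.2 − 4.6 + 10.3 + 1.4 − 1.8) / 6 = 0.8167%
Σ(R_i − R̄_i)(R_m − R̄_m) = 303.9900  ⇒  Cov = 303.9900 / 5 = 60.7980
Σ(R_m − R̄_m)² = 238.0483  ⇒  Var(R_m) = 238.0483 / 5 = 47.6097
β = Cov / Var(R_m) = 60.7980 / 47.6097 = 1.2770
E(R) = R_f + β × MRP = 5.39% + 1.2770 × 8.80% = 16.63%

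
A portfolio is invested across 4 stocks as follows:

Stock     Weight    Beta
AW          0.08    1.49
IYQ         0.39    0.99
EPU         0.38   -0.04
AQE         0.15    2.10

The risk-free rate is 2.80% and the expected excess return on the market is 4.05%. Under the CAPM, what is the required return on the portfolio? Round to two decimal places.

6.06%

β_P = Σ w_i β_i = 0.08×1.49 + 0.39×0.99 + 0.38×-0.04 + 0.15×2.10 = 0.8051
E(R_P) = R_f + β_P × MRP = 2.80% + 0.8051 × 4.05% = 6.06%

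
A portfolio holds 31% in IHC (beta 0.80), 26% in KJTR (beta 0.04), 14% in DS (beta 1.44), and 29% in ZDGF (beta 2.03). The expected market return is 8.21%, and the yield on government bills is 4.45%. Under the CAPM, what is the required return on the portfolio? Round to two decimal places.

8.39%

β_P = Σ w_i β_i = 0.31×0.80 + 0.26×0.04 + 0.14×1.44 + 0.29×2.03 = 1.0487
MRP = 8.21% − 4.45% = 3.76%
E(R_P) = R_f + β_P × MRP = 4.45% + 1.0487 × 3.76% = 8.39%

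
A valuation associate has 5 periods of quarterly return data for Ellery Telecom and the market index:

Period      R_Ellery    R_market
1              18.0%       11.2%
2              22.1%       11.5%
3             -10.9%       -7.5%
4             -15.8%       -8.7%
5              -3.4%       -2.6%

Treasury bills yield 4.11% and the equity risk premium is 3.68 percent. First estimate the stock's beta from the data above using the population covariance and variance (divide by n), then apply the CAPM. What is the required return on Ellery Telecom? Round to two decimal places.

10.43%

Mean R_i = (18.0 + 22.1 − 10.9 − 15.8 − 3.4) / 5 = 2.0000%
Mean R_m = (11.2 + 11.5 − 7.5 − 8.7 − 2.6) / 5 = 0.7800%
Σ(R_i − R̄_i)(R_m − R̄_m) = 676.0000  ⇒  Cov = 676.0000 / 5 = 135.2000
Σ(R_m − R̄_m)² = 393.3480  ⇒  Var(R_m) = 393.3480 / 5 = 78.6696
β = Cov / Var(R_m) = 135.2000 / 78.6696 = 1.7186
E(R) = R_f + β × MRP = 4.11% + 1.7186 × 3.68% = 10.43%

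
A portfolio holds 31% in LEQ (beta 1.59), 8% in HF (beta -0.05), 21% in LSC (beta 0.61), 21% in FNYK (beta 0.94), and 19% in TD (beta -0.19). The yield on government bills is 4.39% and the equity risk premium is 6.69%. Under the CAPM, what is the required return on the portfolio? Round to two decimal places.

9.60%

β_P = Σ w_i β_i = 0.31×1.59 + 0.08×-0.05 + 0.21×0.61 + 0.21×0.94 + 0.19×-0.19 = 0.7783
E(R_P) = R_f + β_P × MRP = 4.39% + 0.7783 × 6.69% = 9.60%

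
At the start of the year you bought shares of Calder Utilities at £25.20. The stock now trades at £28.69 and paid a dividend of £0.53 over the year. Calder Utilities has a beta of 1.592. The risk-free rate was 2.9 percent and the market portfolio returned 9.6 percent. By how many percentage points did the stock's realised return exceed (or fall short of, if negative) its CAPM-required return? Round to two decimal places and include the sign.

+2.39%

Realised HPR = (P1 + D1 − P0) / P0 = (28.69 + 0.53 − 25.20) / 25.20 = 4.02 / 25.20 = 15.9524%
MRP = 9.6% − 2.9% = 6.70%
CAPM required = R_f + β·MRP = 2.9% + 1.592 × 6.7% = 13.5664%
α = realised − required = 15.9524% − 13.5664% = +2.39%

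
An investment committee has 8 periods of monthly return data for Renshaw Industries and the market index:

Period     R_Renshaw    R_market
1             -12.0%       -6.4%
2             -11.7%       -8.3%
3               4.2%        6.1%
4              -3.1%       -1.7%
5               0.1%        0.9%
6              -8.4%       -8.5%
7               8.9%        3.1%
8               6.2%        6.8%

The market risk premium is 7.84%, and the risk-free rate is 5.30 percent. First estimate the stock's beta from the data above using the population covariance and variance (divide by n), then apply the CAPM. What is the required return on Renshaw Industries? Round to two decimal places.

Mean R_i = (-12.0 − 11.7 + 4.2 − 3.1 + 0.1 − 8.4 + 8.9 + 6.2) / 8 = -1.9750%
Mean R_m = (-6.4 − 8.3 + 6.1 − 1.7 + 0.9 − 8.5 + 3.1 + 6.8) / 8 = -1.0000%
Σ(R_i − R̄_i)(R_m − R̄_m) = 330.2400  ⇒  Cov = 330.2400 / 8 = 41.2800
Σ(R_m − R̄_m)² = 270.8600  ⇒  Var(R_m) = 270.8600 / 8 = 33.8575
β = Cov / Var(R_m) = 41.2800 / 33.8575 = 1.2192
E(R) = R_f + β × MRP = 5.30% + 1.2192 × 7.84% = 14.86%

14.86%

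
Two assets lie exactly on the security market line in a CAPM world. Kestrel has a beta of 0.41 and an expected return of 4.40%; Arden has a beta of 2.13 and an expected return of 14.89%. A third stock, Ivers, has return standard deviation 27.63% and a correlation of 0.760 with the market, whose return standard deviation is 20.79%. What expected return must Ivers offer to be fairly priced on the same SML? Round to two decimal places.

MRP = (14.89% − 4.40%) / (2.13 − 0.41) = 6.0988%
R_f = 4.40% − 0.41 × 6.0988% = 1.8995%
β_Ivers = ρ·σ_i/σ_m = 0.760 × 27.63 / 20.79 = 1.0100
E(R_Ivers) = R_f + β × MRP = 1.8995% + 1.0100 × 6.0988% = 8.06%

8.06%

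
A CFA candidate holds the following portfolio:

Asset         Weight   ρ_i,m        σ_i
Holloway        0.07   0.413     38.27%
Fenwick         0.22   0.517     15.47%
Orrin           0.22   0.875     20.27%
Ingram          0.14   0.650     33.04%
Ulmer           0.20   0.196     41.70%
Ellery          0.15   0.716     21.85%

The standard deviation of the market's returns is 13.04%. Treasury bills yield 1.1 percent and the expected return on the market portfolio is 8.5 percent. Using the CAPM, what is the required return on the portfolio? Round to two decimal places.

β_Holloway = 0.413 × 38.27% / 13.04% = 1.2121
β_Fenwick = 0.517 × 15.47% / 13.04% = 0.6133
β_Orrin = 0.875 × 20.27% / 13.04% = 1.3601
β_Ingram = 0.650 × 33.04% / 13.04% = 1.6469
β_Ulmer = 0.196 × 41.70% / 13.04% = 0.6268
β_Ellery = 0.716 × 21.85% / 13.04% = 1.1997
β_P = Σ w_i β_i = 0.07×1.2121 + 0.22×0.6133 + 0.22×1.3601 + 0.14×1.6469 + 0.20×0.6268 + 0.15×1.1997 = 1.0549
MRP = 8.5% − 1.1% = 7.40%
E(R_P) = R_f + β_P × MRP = 1.1% + 1.0549 × 7.4% = 8.91%

8.91%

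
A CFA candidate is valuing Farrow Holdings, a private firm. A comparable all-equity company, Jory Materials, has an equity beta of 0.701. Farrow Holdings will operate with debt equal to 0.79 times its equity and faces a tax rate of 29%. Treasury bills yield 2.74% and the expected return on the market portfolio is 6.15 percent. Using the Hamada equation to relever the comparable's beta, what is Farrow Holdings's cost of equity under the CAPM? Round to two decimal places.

β_L = β_U × [1 + (1 − t)(D/E)] = 0.701 × [1 + (1 − 0.29) × 0.79]
    = 0.701 × [1 + 0.71 × 0.79] = 0.701 × 1.5609 = 1.0942
MRP = 6.15% − 2.74% = 3.41%
E(R) = R_f + β_L × MRP = 2.74% + 1.0942 × 3.41% = 6.47%

6.47%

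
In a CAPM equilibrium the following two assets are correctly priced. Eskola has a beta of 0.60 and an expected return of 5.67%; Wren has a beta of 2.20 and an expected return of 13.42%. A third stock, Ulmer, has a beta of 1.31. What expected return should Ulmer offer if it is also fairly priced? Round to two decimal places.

MRP (SML slope) = (13.42% − 5.67%) / (2.20 − 0.60) = 7.75% / 1.60 = 4.8438%
R_f (intercept) = 5.67% − 0.60 × 4.8438% = 2.7637%
E(R_Ulmer) = R_f + β × MRP = 2.7637% + 1.31 × 4.8438% = 9.11%

9.11%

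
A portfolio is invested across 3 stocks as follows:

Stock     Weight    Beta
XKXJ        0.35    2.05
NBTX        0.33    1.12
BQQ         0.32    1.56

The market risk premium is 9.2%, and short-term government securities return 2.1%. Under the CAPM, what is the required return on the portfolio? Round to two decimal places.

16.69%

β_P = Σ w_i β_i = 0.35×2.05 + 0.33×1.12 + 0.32×1.56 = 1.5863
E(R_P) = R_f + β_P × MRP = 2.1% + 1.5863 × 9.2% = 16.69%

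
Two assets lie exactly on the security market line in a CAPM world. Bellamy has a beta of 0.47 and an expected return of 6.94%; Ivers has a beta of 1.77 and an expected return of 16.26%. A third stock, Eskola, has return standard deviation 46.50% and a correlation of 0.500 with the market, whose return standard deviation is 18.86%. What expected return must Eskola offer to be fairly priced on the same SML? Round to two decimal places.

MRP = (16.26% − 6.94%) / (1.77 − 0.47) = 7.1692%
R_f = 6.94% − 0.47 × 7.1692% = 3.5705%
β_Eskola = ρ·σ_i/σ_m = 0.500 × 46.50 / 18.86 = 1.2328
E(R_Eskola) = R_f + β × MRP = 3.5705% + 1.2328 × 7.1692% = 12.41%

12.41%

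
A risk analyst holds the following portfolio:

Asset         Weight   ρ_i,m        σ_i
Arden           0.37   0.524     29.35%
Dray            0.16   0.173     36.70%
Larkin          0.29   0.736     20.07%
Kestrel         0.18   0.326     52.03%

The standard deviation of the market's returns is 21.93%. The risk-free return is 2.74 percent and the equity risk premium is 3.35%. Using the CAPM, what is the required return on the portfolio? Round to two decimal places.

β_Arden = 0.524 × 29.35% / 21.93% = 0.7013
β_Dray = 0.173 × 36.70% / 21.93% = 0.2895
β_Larkin = 0.736 × 20.07% / 21.93% = 0.6736
β_Kestrel = 0.326 × 52.03% / 21.93% = 0.7735
β_P = Σ w_i β_i = 0.37×0.7013 + 0.16×0.2895 + 0.29×0.6736 + 0.18×0.7735 = 0.6404
E(R_P) = R_f + β_P × MRP = 2.74% + 0.6404 × 3.35% = 4.89%

4.89%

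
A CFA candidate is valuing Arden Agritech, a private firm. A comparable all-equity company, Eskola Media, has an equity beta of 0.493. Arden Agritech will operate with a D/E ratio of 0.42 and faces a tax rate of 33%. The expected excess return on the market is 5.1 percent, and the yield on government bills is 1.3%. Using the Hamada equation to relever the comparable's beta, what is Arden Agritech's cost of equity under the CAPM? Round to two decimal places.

4.52%

β_L = β_U × [1 + (1 − t)(D/E)] = 0.493 × [1 + (1 − 0.33) × 0.42]
    = 0.493 × [1 + 0.67 × 0.42] = 0.493 × 1.2814 = 0.6317
E(R) = R_f + β_L × MRP = 1.3% + 0.6317 × 5.1% = 4.52%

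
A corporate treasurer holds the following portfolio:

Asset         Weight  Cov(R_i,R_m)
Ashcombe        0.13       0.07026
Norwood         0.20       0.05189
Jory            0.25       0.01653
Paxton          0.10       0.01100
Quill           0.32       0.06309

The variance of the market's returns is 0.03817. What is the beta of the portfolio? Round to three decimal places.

1.177

β_Ashcombe = 0.07026 / 0.03817 = 1.8407
β_Norwood = 0.05189 / 0.03817 = 1.3594
β_Jory = 0.01653 / 0.03817 = 0.4331
β_Paxton = 0.01100 / 0.03817 = 0.2882
β_Quill = 0.06309 / 0.03817 = 1.6529
β_P = Σ w_i β_i = 0.13×1.8407 + 0.20×1.3594 + 0.25×0.4331 + 0.10×0.2882 + 0.32×1.6529 = 1.1772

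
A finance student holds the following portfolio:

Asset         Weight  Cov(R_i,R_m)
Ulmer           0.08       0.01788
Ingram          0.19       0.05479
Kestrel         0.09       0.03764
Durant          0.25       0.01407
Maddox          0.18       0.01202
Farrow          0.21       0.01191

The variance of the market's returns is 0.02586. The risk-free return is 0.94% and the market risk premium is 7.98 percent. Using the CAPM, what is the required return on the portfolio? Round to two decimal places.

β_Ulmer = 0.01788 / 0.02586 = 0.6914
β_Ingram = 0.05479 / 0.02586 = 2.1187
β_Kestrel = 0.03764 / 0.02586 = 1.4555
β_Durant = 0.01407 / 0.02586 = 0.5441
β_Maddox = 0.01202 / 0.02586 = 0.4648
β_Farrow = 0.01191 / 0.02586 = 0.4606
β_P = Σ w_i β_i = 0.08×0.6914 + 0.19×2.1187 + 0.09×1.4555 + 0.25×0.5441 + 0.18×0.4648 + 0.21×0.4606 = 0.9053
E(R_P) = R_f + β_P × MRP = 0.94% + 0.9053 × 7.98% = 8.16%

8.16%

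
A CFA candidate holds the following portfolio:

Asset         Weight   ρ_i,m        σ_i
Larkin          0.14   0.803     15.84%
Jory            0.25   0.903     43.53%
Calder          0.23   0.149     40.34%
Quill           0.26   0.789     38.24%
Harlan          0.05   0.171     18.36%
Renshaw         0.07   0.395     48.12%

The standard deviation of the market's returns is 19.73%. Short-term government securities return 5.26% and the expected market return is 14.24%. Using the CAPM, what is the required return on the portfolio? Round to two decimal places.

15.42%

β_Larkin = 0.803 × 15.84% / 19.73% = 0.6447
β_Jory = 0.903 × 43.53% / 19.73% = 1.9923
β_Calder = 0.149 × 40.34% / 19.73% = 0.3046
β_Quill = 0.789 × 38.24% / 19.73% = 1.5292
β_Harlan = 0.171 × 18.36% / 19.73% = 0.1591
β_Renshaw = 0.395 × 48.12% / 19.73% = 0.9634
β_P = Σ w_i β_i = 0.14×0.6447 + 0.25×1.9923 + 0.23×0.3046 + 0.26×1.5292 + 0.05×0.1591 + 0.07×0.9634 = 1.1314
MRP = 14.24% − 5.26% = 8.98%
E(R_P) = R_f + β_P × MRP = 5.26% + 1.1314 × 8.98% = 15.42%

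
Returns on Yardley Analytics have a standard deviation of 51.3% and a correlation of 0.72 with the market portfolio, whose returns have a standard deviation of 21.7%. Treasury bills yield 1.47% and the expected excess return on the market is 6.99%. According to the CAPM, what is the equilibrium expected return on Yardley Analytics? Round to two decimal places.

13.37%

β = ρ × σ_i / σ_m = 0.72 × 51.3% / 21.7% = 1.7021
E(R) = 1.47% + 1.7021 × 6.99% = 13.37%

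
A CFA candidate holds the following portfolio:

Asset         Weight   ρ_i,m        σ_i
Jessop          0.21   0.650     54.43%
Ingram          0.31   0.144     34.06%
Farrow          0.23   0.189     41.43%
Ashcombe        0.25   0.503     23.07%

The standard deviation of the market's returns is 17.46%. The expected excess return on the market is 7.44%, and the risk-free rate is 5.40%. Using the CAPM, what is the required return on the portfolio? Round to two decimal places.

β_Jessop = 0.650 × 54.43% / 17.46% = 2.0263
β_Ingram = 0.144 × 34.06% / 17.46% = 0.2809
β_Farrow = 0.189 × 41.43% / 17.46% = 0.4485
β_Ashcombe = 0.503 × 23.07% / 17.46% = 0.6646
β_P = Σ w_i β_i = 0.21×2.0263 + 0.31×0.2809 + 0.23×0.4485 + 0.25×0.6646 = 0.7819
E(R_P) = R_f + β_P × MRP = 5.40% + 0.7819 × 7.44% = 11.22%

11.22%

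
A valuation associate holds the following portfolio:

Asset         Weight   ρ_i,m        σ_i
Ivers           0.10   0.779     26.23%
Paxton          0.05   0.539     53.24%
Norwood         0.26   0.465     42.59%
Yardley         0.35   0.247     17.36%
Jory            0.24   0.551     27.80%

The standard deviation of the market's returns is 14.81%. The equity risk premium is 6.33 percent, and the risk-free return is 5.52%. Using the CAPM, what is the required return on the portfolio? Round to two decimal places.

11.42%

β_Ivers = 0.779 × 26.23% / 14.81% = 1.3797
β_Paxton = 0.539 × 53.24% / 14.81% = 1.9376
β_Norwood = 0.465 × 42.59% / 14.81% = 1.3372
β_Yardley = 0.247 × 17.36% / 14.81% = 0.2895
β_Jory = 0.551 × 27.80% / 14.81% = 1.0343
β_P = Σ w_i β_i = 0.10×1.3797 + 0.05×1.9376 + 0.26×1.3372 + 0.35×0.2895 + 0.24×1.0343 = 0.9321
E(R_P) = R_f + β_P × MRP = 5.52% + 0.9321 × 6.33% = 11.42%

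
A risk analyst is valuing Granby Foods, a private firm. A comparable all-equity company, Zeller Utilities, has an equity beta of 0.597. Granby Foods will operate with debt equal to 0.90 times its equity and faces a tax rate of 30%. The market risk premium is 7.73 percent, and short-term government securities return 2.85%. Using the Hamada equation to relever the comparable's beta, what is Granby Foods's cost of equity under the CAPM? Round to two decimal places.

β_L = β_U × [1 + (1 − t)(D/E)] = 0.597 × [1 + (1 − 0.30) × 0.90]
    = 0.597 × [1 + 0.70 × 0.90] = 0.597 × 1.6300 = 0.9731
E(R) = R_f + β_L × MRP = 2.85% + 0.9731 × 7.73% = 10.37%

10.37%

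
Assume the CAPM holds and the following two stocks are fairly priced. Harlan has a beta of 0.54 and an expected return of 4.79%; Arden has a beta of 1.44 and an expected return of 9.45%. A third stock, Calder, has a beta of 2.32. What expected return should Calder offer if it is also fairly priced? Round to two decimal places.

MRP (SML slope) = (9.45% − 4.79%) / (1.44 − 0.54) = 4.66% / 0.90 = 5.1778%
R_f (intercept) = 4.79% − 0.54 × 5.1778% = 1.9940%
E(R_Calder) = R_f + β × MRP = 1.9940% + 2.32 × 5.1778% = 14.01%

14.01%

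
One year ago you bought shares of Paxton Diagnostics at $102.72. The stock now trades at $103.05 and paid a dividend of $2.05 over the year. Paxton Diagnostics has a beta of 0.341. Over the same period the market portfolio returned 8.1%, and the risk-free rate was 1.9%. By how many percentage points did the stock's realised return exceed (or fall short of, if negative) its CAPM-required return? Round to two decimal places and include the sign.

Realised HPR = (P1 + D1 − P0) / P0 = (103.05 + 2.05 − 102.72) / 102.72 = 2.38 / 102.72 = 2.3170%
MRP = 8.1% − 1.9% = 6.20%
CAPM required = R_f + β·MRP = 1.9% + 0.341 × 6.2% = 4.0142%
α = realised − required = 2.3170% − 4.0142% = -1.70%

-1.70%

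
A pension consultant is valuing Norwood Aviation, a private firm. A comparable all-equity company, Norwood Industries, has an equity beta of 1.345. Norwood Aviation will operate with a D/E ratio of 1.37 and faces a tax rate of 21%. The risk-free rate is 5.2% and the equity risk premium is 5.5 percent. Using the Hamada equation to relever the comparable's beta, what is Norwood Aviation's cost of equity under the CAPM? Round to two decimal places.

20.60%

β_L = β_U × [1 + (1 − t)(D/E)] = 1.345 × [1 + (1 − 0.21) × 1.37]
    = 1.345 × [1 + 0.79 × 1.37] = 1.345 × 2.0823 = 2.8007
E(R) = R_f + β_L × MRP = 5.2% + 2.8007 × 5.5% = 20.60%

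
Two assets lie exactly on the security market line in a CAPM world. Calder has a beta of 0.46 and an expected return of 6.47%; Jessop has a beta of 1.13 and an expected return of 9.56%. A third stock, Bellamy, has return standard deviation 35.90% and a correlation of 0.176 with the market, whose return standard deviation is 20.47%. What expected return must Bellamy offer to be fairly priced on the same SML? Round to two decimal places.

5.77%

MRP = (9.56% − 6.47%) / (1.13 − 0.46) = 4.6119%
R_f = 6.47% − 0.46 × 4.6119% = 4.3485%
β_Bellamy = ρ·σ_i/σ_m = 0.176 × 35.90 / 20.47 = 0.3087
E(R_Bellamy) = R_f + β × MRP = 4.3485% + 0.3087 × 4.6119% = 5.77%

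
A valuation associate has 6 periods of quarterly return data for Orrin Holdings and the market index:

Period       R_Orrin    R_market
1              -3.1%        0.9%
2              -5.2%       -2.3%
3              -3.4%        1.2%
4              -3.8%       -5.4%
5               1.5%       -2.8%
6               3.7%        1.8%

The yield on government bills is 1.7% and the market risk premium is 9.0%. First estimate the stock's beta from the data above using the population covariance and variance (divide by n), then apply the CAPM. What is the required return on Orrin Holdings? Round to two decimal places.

Mean R_i = (-3.1 − 5.2 − 3.4 − 3.8 + 1.5 + 3.7) / 6 = -1.7167%
Mean R_m = (0.9 − 2.3 + 1.2 − 5.4 − 2.8 + 1.8) / 6 = -1.1000%
Σ(R_i − R̄_i)(R_m − R̄_m) = 16.7400  ⇒  Cov = 16.7400 / 6 = 2.7900
Σ(R_m − R̄_m)² = 40.5200  ⇒  Var(R_m) = 40.5200 / 6 = 6.7533
β = Cov / Var(R_m) = 2.7900 / 6.7533 = 0.4131
E(R) = R_f + β × MRP = 1.7% + 0.4131 × 9.0% = 5.42%

5.42%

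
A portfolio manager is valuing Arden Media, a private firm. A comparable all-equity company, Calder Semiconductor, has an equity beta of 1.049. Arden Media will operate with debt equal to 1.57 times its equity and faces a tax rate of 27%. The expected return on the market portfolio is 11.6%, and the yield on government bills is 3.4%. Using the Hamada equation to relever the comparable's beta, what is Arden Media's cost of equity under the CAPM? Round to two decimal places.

21.86%

β_L = β_U × [1 + (1 − t)(D/E)] = 1.049 × [1 + (1 − 0.27) × 1.57]
    = 1.049 × [1 + 0.73 × 1.57] = 1.049 × 2.1461 = 2.2513
MRP = 11.6% − 3.4% = 8.20%
E(R) = R_f + β_L × MRP = 3.4% + 2.2513 × 8.2% = 21.86%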